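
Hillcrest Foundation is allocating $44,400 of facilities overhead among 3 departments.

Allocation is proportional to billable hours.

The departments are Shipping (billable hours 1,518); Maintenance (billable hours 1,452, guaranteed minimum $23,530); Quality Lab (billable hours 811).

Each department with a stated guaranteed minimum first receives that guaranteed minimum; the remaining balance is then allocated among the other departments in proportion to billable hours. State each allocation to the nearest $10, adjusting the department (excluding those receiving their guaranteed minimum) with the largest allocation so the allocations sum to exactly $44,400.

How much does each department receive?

Shipping: $13,600 · Maintenance: $23,530 · Quality Lab: $7,270

Guaranteed amounts: Maintenance $23,530. Remaining pool $20,870.
Remaining pool split over remaining billable hours 2,329: Shipping 13,602.69 → $13,600; Quality Lab 7,267.31 → $7,270.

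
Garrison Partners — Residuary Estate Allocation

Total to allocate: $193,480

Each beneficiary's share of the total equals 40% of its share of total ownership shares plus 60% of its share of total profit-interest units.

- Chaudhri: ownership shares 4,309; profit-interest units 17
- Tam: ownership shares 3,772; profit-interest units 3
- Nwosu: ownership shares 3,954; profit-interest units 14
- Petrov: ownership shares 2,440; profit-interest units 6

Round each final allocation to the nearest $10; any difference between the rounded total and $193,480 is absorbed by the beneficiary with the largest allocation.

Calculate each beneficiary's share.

Chaudhri: $72,380; Tam: $28,870; Nwosu: $61,770; Petrov: $30,460

Ownership shares total 14,475; profit-interest units total 40.
Composite weights (40% ownership shares + 60% profit-interest units): Chaudhri 0.3741; Tam 0.1492; Nwosu 0.3193; Petrov 0.1574.
Unrounded shares: Chaudhri 72,375.89; Tam 28,873.97; Nwosu 61,771.25; Petrov 30,458.90.
After rounding ($10): Chaudhri $72,380; Tam $28,870; Nwosu $61,770; Petrov $30,460. Sum = $193,480.
No rounding difference to absorb.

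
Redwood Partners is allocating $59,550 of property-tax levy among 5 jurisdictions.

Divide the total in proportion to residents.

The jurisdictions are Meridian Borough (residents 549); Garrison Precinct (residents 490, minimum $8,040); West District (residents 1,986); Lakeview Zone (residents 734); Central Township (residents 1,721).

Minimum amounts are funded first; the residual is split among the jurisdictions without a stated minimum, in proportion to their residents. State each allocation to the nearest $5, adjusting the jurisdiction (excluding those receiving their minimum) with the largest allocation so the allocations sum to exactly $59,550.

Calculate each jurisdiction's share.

Guaranteed amounts: Garrison Precinct $8,040. Residual $51,510.
Residual split over remaining residents 4,990: Meridian Borough 5,667.13 → $5,665; West District 20,500.77 → $20,500; Lakeview Zone 7,576.82 → $7,575; Central Township 17,765.27 → $17,765.
Rounding difference +$5 applied to West District → $20,505.

Meridian Borough: $5,665 | Garrison Precinct: $8,040 | West District: $20,505 | Lakeview Zone: $7,575 | Central Township: $17,765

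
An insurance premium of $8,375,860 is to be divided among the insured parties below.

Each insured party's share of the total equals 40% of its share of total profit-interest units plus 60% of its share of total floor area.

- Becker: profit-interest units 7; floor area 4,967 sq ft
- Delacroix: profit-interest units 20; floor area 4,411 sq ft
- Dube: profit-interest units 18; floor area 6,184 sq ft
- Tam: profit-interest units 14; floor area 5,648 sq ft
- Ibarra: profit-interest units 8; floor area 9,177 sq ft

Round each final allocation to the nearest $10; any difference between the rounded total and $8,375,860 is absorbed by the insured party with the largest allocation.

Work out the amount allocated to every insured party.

Becker: $1,171,500 | Delacroix: $1,729,610 | Dube: $1,922,820 | Tam: $1,634,160 | Ibarra: $1,917,770

Profit-interest units total 67; floor area total 30,387.
Composite weights (40% profit-interest units + 60% floor area): Becker 0.1399; Delacroix 0.2065; Dube 0.2296; Tam 0.1951; Ibarra 0.2290.
Raw shares: Becker 1,171,497.02; Delacroix 1,729,610.41; Dube 1,922,825.53; Tam 1,634,159.30; Ibarra 1,917,767.74.
At nearest $10: Becker $1,171,500; Delacroix $1,729,610; Dube $1,922,830; Tam $1,634,160; Ibarra $1,917,770. Sum = $8,375,870.
Difference $8,375,860 − $8,375,870 = −$10 applied to largest allocation (Dube): Dube becomes $1,922,820.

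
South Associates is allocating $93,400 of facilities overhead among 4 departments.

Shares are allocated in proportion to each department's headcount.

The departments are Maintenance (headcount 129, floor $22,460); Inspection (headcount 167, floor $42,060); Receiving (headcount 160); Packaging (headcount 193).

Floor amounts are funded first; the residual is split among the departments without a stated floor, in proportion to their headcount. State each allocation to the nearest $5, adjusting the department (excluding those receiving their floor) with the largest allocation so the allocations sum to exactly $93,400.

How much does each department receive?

Guaranteed amounts: Maintenance $22,460; Inspection $42,060. Residual $28,880.
Residual split over remaining headcount 353: Receiving 13,090.08 → $13,090; Packaging 15,789.92 → $15,790.

Maintenance: $22,460 | Inspection: $42,060 | Receiving: $13,090 | Packaging: $15,790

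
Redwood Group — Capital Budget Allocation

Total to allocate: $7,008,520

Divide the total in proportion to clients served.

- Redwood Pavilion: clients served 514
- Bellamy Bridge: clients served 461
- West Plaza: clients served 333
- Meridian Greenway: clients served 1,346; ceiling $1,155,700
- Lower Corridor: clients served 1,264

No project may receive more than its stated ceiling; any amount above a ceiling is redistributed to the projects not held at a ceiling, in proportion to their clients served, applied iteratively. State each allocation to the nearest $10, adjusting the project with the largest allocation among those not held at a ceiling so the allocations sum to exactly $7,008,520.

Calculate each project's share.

Redwood Pavilion: $1,169,650 · Bellamy Bridge: $1,049,050 · West Plaza: $757,770 · Meridian Greenway: $1,155,700 · Lower Corridor: $2,876,350

Total clients served = 3,918.
Pro-rata shares before constraints: Redwood Pavilion 919,443.41; Bellamy Bridge 824,636.99; West Plaza 595,670.54; Meridian Greenway 2,407,725.35; Lower Corridor 2,261,043.72.
Cap binds for Meridian Greenway ($1,155,700); balance $5,852,820 reallocated over remaining clients served 2,572.
Redistributed shares: Redwood Pavilion 1,169,653.76 → $1,169,650; Bellamy Bridge 1,049,047.44 → $1,049,050; West Plaza 757,771.80 → $757,770; Lower Corridor 2,876,347.00 → $2,876,350.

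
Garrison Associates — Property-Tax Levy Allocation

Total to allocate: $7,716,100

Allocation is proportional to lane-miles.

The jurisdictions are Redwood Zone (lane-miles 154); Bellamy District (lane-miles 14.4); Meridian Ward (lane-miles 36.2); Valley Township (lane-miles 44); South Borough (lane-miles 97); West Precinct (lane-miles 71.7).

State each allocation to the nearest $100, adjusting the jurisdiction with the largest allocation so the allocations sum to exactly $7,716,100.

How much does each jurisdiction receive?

Redwood Zone: $2,847,400 | Bellamy District: $266,300 | Meridian Ward: $669,400 | Valley Township: $813,600 | South Borough: $1,793,600 | West Precinct: $1,325,800

Total lane-miles = 417.3.
Pro-rata amounts: Redwood Zone 154/417.3 × $7,716,100 = 2,847,542.30; Bellamy District 14.4/417.3 × $7,716,100 = 266,263.70; Meridian Ward 36.2/417.3 × $7,716,100 = 669,357.34; Valley Township 44/417.3 × $7,716,100 = 813,583.51; South Borough 97/417.3 × $7,716,100 = 1,793,581.84; West Precinct 71.7/417.3 × $7,716,100 = 1,325,771.32.
After rounding ($100): Redwood Zone $2,847,500; Bellamy District $266,300; Meridian Ward $669,400; Valley Township $813,600; South Borough $1,793,600; West Precinct $1,325,800. Sum = $7,716,200.
Difference $7,716,100 − $7,716,200 = −$100 applied to largest allocation (Redwood Zone): Redwood Zone becomes $2,847,400.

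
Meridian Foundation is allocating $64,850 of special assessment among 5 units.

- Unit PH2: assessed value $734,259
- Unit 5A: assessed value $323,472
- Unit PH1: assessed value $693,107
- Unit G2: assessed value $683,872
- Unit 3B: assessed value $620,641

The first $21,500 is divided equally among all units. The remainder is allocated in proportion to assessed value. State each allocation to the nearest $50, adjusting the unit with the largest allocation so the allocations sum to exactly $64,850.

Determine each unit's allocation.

$21,500 shared equally gives $4,300 per unit.
Remainder $43,350 by assessed value (total 3,055,351): Unit PH2 10,417.83 → $10,400; Unit 5A 4,589.49 → $4,600; Unit PH1 9,833.96 → $9,850; Unit G2 9,702.93 → $9,700; Unit 3B 8,805.79 → $8,800.
Totals: Unit PH2 $4,300 + $10,400 = $14,700; Unit 5A $4,300 + $4,600 = $8,900; Unit PH1 $4,300 + $9,850 = $14,150; Unit G2 $4,300 + $9,700 = $14,000; Unit 3B $4,300 + $8,800 = $13,100.

Unit PH2: $14,700 · Unit 5A: $8,900 · Unit PH1: $14,150 · Unit G2: $14,000 · Unit 3B: $13,100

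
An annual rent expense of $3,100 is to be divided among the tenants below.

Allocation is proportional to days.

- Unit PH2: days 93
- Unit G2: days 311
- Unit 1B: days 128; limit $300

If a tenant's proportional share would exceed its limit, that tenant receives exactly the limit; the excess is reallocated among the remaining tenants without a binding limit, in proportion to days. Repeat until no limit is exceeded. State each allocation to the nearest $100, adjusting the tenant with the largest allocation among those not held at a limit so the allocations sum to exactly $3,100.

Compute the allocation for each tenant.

Days total: 532.
Pro-rata shares before constraints: Unit PH2 541.92; Unit G2 1,812.22; Unit 1B 745.86.
Cap binds for Unit 1B ($300); residual $2,800 reallocated over remaining days 404.
Shares after redistribution: Unit PH2 644.55 → $600; Unit G2 2,155.45 → $2,200.

Unit PH2: $600 | Unit G2: $2,200 | Unit 1B: $300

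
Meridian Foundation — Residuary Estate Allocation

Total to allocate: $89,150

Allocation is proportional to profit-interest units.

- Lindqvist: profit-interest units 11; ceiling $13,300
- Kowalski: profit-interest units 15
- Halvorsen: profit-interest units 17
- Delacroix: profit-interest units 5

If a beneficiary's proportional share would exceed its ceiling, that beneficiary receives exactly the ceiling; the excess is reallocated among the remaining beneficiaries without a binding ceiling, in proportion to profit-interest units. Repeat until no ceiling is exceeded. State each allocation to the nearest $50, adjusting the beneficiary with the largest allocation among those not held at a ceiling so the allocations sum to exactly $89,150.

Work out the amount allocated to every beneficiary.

Total profit-interest units = 48.
Pro-rata shares before constraints: Lindqvist 20,430.21; Kowalski 27,859.38; Halvorsen 31,573.96; Delacroix 9,286.46.
Cap binds for Lindqvist ($13,300); residual $75,850 reallocated over remaining profit-interest units 37.
Shares after redistribution: Kowalski 30,750.00 → $30,750; Halvorsen 34,850.00 → $34,850; Delacroix 10,250.00 → $10,250.

Lindqvist: $13,300; Kowalski: $30,750; Halvorsen: $34,850; Delacroix: $10,250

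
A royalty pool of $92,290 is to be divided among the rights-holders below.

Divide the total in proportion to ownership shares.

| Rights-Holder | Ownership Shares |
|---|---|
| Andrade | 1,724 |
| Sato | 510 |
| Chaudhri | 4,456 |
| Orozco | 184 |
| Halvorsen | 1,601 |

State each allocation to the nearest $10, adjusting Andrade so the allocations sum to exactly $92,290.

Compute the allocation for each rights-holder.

Combined ownership shares = 8,475.
Raw shares: Andrade 1,724/8,475 × $92,290 = 18,773.80; Sato 510/8,475 × $92,290 = 5,553.73; Chaudhri 4,456/8,475 × $92,290 = 48,524.39; Orozco 184/8,475 × $92,290 = 2,003.70; Halvorsen 1,601/8,475 × $92,290 = 17,434.37.
After rounding ($10): Andrade $18,770; Sato $5,550; Chaudhri $48,520; Orozco $2,000; Halvorsen $17,430. Sum = $92,270.
Difference $92,290 − $92,270 = +$20 applied to Andrade: Andrade becomes $18,790.

Andrade: $18,790 · Sato: $5,550 · Chaudhri: $48,520 · Orozco: $2,000 · Halvorsen: $17,430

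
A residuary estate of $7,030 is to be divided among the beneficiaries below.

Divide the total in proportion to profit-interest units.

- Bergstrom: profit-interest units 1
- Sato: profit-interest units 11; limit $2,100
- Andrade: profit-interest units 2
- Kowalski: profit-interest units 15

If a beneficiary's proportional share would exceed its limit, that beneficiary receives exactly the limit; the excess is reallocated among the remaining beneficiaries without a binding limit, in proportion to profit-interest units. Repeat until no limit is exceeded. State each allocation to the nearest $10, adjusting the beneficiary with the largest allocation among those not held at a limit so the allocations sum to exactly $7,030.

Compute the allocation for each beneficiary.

Bergstrom: $270; Sato: $2,100; Andrade: $550; Kowalski: $4,110

Profit-interest units total: 29.
Unconstrained shares: Bergstrom 242.41; Sato 2,666.55; Andrade 484.83; Kowalski 3,636.21.
Cap binds for Sato ($2,100); residual $4,930 reallocated over remaining profit-interest units 18.
Shares after redistribution: Bergstrom 273.89 → $270; Andrade 547.78 → $550; Kowalski 4,108.33 → $4,110.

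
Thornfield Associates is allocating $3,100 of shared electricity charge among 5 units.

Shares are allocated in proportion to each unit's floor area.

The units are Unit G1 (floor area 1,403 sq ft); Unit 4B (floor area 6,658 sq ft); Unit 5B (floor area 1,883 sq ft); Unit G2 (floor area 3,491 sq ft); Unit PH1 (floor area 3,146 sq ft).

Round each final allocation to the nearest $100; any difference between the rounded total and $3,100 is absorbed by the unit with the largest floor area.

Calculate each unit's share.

Combined floor area = 16,581.
Proportional shares: Unit G1 1,403/16,581 × $3,100 = 262.31; Unit 4B 6,658/16,581 × $3,100 = 1,244.79; Unit 5B 1,883/16,581 × $3,100 = 352.05; Unit G2 3,491/16,581 × $3,100 = 652.68; Unit PH1 3,146/16,581 × $3,100 = 588.18.
At nearest $100: Unit G1 $300; Unit 4B $1,200; Unit 5B $400; Unit G2 $700; Unit PH1 $600. Sum = $3,200.
Difference $3,100 − $3,200 = −$100 applied to largest floor area (Unit 4B): Unit 4B becomes $1,100.

Unit G1: $300 · Unit 4B: $1,100 · Unit 5B: $400 · Unit G2: $700 · Unit PH1: $600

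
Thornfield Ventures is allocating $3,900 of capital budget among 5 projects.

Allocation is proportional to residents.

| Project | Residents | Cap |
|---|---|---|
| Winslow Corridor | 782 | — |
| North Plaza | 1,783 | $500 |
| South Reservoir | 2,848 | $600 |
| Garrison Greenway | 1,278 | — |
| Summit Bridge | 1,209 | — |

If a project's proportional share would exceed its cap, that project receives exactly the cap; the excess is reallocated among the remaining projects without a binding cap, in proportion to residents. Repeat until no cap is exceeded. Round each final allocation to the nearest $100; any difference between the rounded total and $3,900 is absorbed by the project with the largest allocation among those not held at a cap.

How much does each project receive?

Winslow Corridor: $700; North Plaza: $500; South Reservoir: $600; Garrison Greenway: $1,100; Summit Bridge: $1,000

Total residents = 7,900.
Proportional shares (ignoring caps): Winslow Corridor 386.05; North Plaza 880.22; South Reservoir 1,405.97; Garrison Greenway 630.91; Summit Bridge 596.85.
Cap binds for North Plaza ($500), South Reservoir ($600); remaining pool $2,800 reallocated over remaining residents 3,269.
Remaining shares: Winslow Corridor 669.81 → $700; Garrison Greenway 1,094.65 → $1,100; Summit Bridge 1,035.55 → $1,000.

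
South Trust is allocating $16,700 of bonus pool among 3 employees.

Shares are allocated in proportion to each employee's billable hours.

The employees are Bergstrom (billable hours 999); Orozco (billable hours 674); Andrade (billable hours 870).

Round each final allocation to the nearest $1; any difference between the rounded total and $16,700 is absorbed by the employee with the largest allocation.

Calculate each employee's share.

Bergstrom: $6,561 | Orozco: $4,426 | Andrade: $5,713

Total billable hours = 2,543.
Proportional shares: Bergstrom 999/2,543 × $16,700 = 6,560.48; Orozco 674/2,543 × $16,700 = 4,426.19; Andrade 870/2,543 × $16,700 = 5,713.33.
Rounded to nearest $1: Bergstrom $6,560; Orozco $4,426; Andrade $5,713. Sum = $16,699.
Difference $16,700 − $16,699 = +$1 applied to largest allocation (Bergstrom): Bergstrom becomes $6,561.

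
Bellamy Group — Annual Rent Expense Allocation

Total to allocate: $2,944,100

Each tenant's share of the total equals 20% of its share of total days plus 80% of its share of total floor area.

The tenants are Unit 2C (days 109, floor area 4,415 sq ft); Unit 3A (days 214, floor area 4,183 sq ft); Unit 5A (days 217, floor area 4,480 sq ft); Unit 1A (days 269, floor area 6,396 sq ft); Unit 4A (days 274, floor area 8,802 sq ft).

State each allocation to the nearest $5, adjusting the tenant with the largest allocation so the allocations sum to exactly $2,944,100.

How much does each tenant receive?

Totals — days 1,083, floor area 28,276.
Composite weights (20% days + 80% floor area): Unit 2C 0.1450; Unit 3A 0.1579; Unit 5A 0.1668; Unit 1A 0.2306; Unit 4A 0.2996.
Proportional shares: Unit 2C 427,014.79; Unit 3A 464,777.91; Unit 5A 491,147.92; Unit 1A 679,015.27; Unit 4A 882,144.11.
Rounded to nearest $5: Unit 2C $427,015; Unit 3A $464,780; Unit 5A $491,150; Unit 1A $679,015; Unit 4A $882,145. Sum = $2,944,105.
Difference $2,944,100 − $2,944,105 = −$5 applied to largest allocation (Unit 4A): Unit 4A becomes $882,140.

Unit 2C: $427,015 | Unit 3A: $464,780 | Unit 5A: $491,150 | Unit 1A: $679,015 | Unit 4A: $882,140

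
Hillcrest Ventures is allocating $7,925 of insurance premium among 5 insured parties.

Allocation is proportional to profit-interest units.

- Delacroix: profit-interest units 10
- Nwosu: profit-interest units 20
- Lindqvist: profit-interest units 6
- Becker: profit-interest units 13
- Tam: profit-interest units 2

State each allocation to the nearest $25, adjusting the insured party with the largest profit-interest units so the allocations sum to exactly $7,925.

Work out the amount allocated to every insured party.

Sum of profit-interest units: 51.
Raw shares: Delacroix 10/51 × $7,925 = 1,553.92; Nwosu 20/51 × $7,925 = 3,107.84; Lindqvist 6/51 × $7,925 = 932.35; Becker 13/51 × $7,925 = 2,020.10; Tam 2/51 × $7,925 = 310.78.
After rounding ($25): Delacroix $1,550; Nwosu $3,100; Lindqvist $925; Becker $2,025; Tam $300. Sum = $7,900.
Difference $7,925 − $7,900 = +$25 applied to largest profit-interest units (Nwosu): Nwosu becomes $3,125.

Delacroix: $1,550 · Nwosu: $3,125 · Lindqvist: $925 · Becker: $2,025 · Tam: $300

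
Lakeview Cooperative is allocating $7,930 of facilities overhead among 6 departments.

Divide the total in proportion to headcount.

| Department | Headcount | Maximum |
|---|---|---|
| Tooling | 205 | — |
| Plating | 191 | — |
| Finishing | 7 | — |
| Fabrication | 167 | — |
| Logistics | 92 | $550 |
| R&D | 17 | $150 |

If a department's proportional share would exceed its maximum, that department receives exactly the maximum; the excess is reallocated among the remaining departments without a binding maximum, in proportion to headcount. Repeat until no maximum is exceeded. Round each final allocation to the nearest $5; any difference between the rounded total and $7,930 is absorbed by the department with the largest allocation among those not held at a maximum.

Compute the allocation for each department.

Total headcount = 679.
Unconstrained shares: Tooling 2,394.18; Plating 2,230.68; Finishing 81.75; Fabrication 1,950.38; Logistics 1,074.46; R&D 198.54.
Cap binds for Logistics ($550), R&D ($150); balance $7,230 reallocated over remaining headcount 570.
Remaining shares: Tooling 2,600.26 → $2,600; Plating 2,422.68 → $2,425; Finishing 88.79 → $90; Fabrication 2,118.26 → $2,120.
Rounding difference −$5 applied to Tooling → $2,595.

Tooling: $2,595 · Plating: $2,425 · Finishing: $90 · Fabrication: $2,120 · Logistics: $550 · R&D: $150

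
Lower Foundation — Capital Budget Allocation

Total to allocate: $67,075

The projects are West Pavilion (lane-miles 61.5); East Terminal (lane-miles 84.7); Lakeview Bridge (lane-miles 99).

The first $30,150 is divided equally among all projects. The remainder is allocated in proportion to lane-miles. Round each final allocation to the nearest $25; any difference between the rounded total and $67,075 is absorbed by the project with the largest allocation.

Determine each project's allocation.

First tranche $30,150 split equally: $10,050 each.
Remainder $36,925 by lane-miles (total 245.2): West Pavilion 9,261.37 → $9,250; East Terminal 12,755.09 → $12,750; Lakeview Bridge 14,908.54 → $14,900.
Rounding difference +$25 on remainder applied to Lakeview Bridge.
Totals: West Pavilion $10,050 + $9,250 = $19,300; East Terminal $10,050 + $12,750 = $22,800; Lakeview Bridge $10,050 + $14,925 = $24,975.

West Pavilion: $19,300; East Terminal: $22,800; Lakeview Bridge: $24,975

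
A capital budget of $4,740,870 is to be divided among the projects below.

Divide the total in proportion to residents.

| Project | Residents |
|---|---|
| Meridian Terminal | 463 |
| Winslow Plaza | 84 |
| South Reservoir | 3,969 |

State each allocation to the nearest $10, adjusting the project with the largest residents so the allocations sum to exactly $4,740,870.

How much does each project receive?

Meridian Terminal: $486,050 · Winslow Plaza: $88,180 · South Reservoir: $4,166,640

Sum of residents: 4,516.
Proportional shares: Meridian Terminal 463/4,516 × $4,740,870 = 486,054.65; Winslow Plaza 84/4,516 × $4,740,870 = 88,182.70; South Reservoir 3,969/4,516 × $4,740,870 = 4,166,632.65.
After rounding ($10): Meridian Terminal $486,050; Winslow Plaza $88,180; South Reservoir $4,166,630. Sum = $4,740,860.
Difference $4,740,870 − $4,740,860 = +$10 applied to largest residents (South Reservoir): South Reservoir becomes $4,166,640.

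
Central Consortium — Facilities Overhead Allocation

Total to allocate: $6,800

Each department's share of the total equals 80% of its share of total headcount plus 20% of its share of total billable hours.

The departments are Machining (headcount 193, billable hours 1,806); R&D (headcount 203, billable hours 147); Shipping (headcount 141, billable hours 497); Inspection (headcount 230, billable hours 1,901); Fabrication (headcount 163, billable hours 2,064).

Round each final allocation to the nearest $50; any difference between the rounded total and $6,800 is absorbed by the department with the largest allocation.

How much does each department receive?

Headcount total 930; billable hours total 6,415.
Blended shares (80% headcount + 20% billable hours): Machining 0.2223; R&D 0.1792; Shipping 0.1368; Inspection 0.2571; Fabrication 0.2046.
Unrounded shares: Machining 1,511.82; R&D 1,218.61; Shipping 930.14; Inspection 1,748.39; Fabrication 1,391.04.
After rounding ($50): Machining $1,500; R&D $1,200; Shipping $950; Inspection $1,750; Fabrication $1,400. Sum = $6,800.
No rounding difference to absorb.

Machining: $1,500; R&D: $1,200; Shipping: $950; Inspection: $1,750; Fabrication: $1,400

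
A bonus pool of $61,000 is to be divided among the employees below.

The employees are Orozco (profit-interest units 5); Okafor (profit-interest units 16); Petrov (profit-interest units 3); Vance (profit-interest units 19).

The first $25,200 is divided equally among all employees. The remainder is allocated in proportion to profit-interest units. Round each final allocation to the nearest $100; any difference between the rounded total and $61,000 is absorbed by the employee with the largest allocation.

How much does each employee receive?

Orozco: $10,500; Okafor: $19,600; Petrov: $8,800; Vance: $22,100

First tranche $25,200 split equally: $6,300 each.
Remainder $35,800 by profit-interest units (total 43): Orozco 4,162.79 → $4,200; Okafor 13,320.93 → $13,300; Petrov 2,497.67 → $2,500; Vance 15,818.60 → $15,800.
Totals: Orozco $6,300 + $4,200 = $10,500; Okafor $6,300 + $13,300 = $19,600; Petrov $6,300 + $2,500 = $8,800; Vance $6,300 + $15,800 = $22,100.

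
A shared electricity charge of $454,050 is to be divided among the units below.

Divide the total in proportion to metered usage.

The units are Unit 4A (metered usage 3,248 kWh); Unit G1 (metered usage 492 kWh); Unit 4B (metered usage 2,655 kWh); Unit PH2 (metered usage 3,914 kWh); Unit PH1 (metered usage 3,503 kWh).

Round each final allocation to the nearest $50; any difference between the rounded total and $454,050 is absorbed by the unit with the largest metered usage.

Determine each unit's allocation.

Unit 4A: $106,750 | Unit G1: $16,150 | Unit 4B: $87,300 | Unit PH2: $128,700 | Unit PH1: $115,150

Sum of metered usage: 13,812.
Pro-rata amounts: Unit 4A 3,248/13,812 × $454,050 = 106,773.41; Unit G1 492/13,812 × $454,050 = 16,173.81; Unit 4B 2,655/13,812 × $454,050 = 87,279.38; Unit PH2 3,914/13,812 × $454,050 = 128,667.22; Unit PH1 3,503/13,812 × $454,050 = 115,156.18.
At nearest $50: Unit 4A $106,750; Unit G1 $16,150; Unit 4B $87,300; Unit PH2 $128,650; Unit PH1 $115,150. Sum = $454,000.
Difference $454,050 − $454,000 = +$50 applied to largest metered usage (Unit PH2): Unit PH2 becomes $128,700.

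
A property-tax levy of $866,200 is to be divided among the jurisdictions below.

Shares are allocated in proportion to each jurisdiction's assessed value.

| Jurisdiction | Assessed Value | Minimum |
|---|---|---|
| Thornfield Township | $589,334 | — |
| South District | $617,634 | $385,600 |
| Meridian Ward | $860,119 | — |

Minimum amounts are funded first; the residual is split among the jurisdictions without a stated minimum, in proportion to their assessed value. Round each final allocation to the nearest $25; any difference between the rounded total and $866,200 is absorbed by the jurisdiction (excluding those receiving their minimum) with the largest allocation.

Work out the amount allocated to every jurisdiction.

Thornfield Township: $195,400 | South District: $385,600 | Meridian Ward: $285,200

Fund the minimums — South District $385,600. Remaining pool $480,600.
Remaining pool split over remaining assessed value 1,449,453: Thornfield Township 195,407.45 → $195,400; Meridian Ward 285,192.55 → $285,200.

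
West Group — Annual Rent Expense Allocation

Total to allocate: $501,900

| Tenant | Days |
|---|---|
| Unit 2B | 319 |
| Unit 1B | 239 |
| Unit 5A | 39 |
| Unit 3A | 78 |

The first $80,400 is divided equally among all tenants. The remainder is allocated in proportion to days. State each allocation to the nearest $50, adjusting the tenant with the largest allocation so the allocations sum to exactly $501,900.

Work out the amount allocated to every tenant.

First tranche $80,400 split equally: $20,100 each.
Remainder $421,500 by days (total 675): Unit 2B 199,197.78 → $199,200; Unit 1B 149,242.22 → $149,250; Unit 5A 24,353.33 → $24,350; Unit 3A 48,706.67 → $48,700.
Totals: Unit 2B $20,100 + $199,200 = $219,300; Unit 1B $20,100 + $149,250 = $169,350; Unit 5A $20,100 + $24,350 = $44,450; Unit 3A $20,100 + $48,700 = $68,800.

Unit 2B: $219,300 · Unit 1B: $169,350 · Unit 5A: $44,450 · Unit 3A: $68,800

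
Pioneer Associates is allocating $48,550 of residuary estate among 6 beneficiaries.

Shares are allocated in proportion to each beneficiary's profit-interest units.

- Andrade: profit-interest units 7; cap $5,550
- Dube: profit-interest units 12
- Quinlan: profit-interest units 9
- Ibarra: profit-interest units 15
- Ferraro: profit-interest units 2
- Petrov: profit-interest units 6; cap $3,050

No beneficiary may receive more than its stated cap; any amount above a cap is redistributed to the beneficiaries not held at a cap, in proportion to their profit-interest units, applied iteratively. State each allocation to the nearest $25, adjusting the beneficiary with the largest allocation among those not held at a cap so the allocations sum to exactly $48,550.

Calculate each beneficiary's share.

Profit-interest units total: 51.
Pro-rata shares before constraints: Andrade 6,663.73; Dube 11,423.53; Quinlan 8,567.65; Ibarra 14,279.41; Ferraro 1,903.92; Petrov 5,711.76.
Capped: Andrade ($5,550), Petrov ($3,050); remaining pool $39,950 reallocated over remaining profit-interest units 38.
Redistributed shares: Dube 12,615.79 → $12,625; Quinlan 9,461.84 → $9,450; Ibarra 15,769.74 → $15,775; Ferraro 2,102.63 → $2,100.

Andrade: $5,550 | Dube: $12,625 | Quinlan: $9,450 | Ibarra: $15,775 | Ferraro: $2,100 | Petrov: $3,050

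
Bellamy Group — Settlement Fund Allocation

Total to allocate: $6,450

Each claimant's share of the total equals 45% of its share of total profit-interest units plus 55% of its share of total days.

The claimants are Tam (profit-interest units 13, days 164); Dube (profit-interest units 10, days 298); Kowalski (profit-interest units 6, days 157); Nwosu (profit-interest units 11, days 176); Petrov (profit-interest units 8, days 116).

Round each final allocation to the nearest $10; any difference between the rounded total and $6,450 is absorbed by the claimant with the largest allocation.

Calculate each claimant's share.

Tam: $1,420 | Dube: $1,770 | Kowalski: $970 | Nwosu: $1,350 | Petrov: $940

Profit-interest units total 48; days total 911.
Combined weights (45% profit-interest units + 55% days): Tam 0.2209; Dube 0.2737; Kowalski 0.1510; Nwosu 0.2094; Petrov 0.1450.
Proportional shares: Tam 1,424.72; Dube 1,765.12; Kowalski 974.18; Nwosu 1,350.51; Petrov 935.46.
At nearest $10: Tam $1,420; Dube $1,770; Kowalski $970; Nwosu $1,350; Petrov $940. Sum = $6,450.
Rounded total matches; no reconciliation needed.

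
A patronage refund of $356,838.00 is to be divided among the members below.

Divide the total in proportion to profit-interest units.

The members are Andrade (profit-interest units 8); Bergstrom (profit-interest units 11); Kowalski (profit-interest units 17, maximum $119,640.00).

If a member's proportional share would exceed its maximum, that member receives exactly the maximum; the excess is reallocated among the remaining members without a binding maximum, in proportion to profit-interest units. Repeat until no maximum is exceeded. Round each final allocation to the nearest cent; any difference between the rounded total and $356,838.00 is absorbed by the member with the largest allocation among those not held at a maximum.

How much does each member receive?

Sum of profit-interest units: 36.
Pro-rata shares before constraints: Andrade 79,297.3333; Bergstrom 109,033.8333; Kowalski 168,506.8333.
Capped: Kowalski ($119,640.00); remaining pool $237,198.00 reallocated over remaining profit-interest units 19.
Shares after redistribution: Andrade 99,872.8421 → $99,872.84; Bergstrom 137,325.1579 → $137,325.16.

Andrade: $99,872.84 | Bergstrom: $137,325.16 | Kowalski: $119,640.00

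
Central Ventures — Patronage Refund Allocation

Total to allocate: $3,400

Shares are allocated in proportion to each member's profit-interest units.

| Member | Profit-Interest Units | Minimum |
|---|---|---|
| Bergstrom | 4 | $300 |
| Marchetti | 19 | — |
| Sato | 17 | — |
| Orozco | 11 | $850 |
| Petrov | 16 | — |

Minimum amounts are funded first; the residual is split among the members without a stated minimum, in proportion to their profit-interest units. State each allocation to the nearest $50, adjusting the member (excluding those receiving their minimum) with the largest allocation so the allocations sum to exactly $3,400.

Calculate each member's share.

Minimums first: Bergstrom $300; Orozco $850. Residual $2,250.
Residual split over remaining profit-interest units 52: Marchetti 822.12 → $800; Sato 735.58 → $750; Petrov 692.31 → $700.

Bergstrom: $300 | Marchetti: $800 | Sato: $750 | Orozco: $850 | Petrov: $700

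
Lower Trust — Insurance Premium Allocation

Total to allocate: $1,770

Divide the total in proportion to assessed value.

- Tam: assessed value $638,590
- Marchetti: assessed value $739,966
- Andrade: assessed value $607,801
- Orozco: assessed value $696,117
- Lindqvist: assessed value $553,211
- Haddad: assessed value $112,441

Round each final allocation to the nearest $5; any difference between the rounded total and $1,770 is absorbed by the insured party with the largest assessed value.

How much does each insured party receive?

Tam: $340 | Marchetti: $390 | Andrade: $320 | Orozco: $370 | Lindqvist: $290 | Haddad: $60

Assessed value total: 638,590 + 739,966 + 607,801 + 696,117 + 553,211 + 112,441 = 3,348,126.
Raw shares: Tam 337.59; Marchetti 391.19; Andrade 321.32; Orozco 368.00; Lindqvist 292.46; Haddad 59.44.
Rounded to nearest $5: Tam $340; Marchetti $390; Andrade $320; Orozco $370; Lindqvist $290; Haddad $60. Sum = $1,770.
Sum already equals the total — no adjustment.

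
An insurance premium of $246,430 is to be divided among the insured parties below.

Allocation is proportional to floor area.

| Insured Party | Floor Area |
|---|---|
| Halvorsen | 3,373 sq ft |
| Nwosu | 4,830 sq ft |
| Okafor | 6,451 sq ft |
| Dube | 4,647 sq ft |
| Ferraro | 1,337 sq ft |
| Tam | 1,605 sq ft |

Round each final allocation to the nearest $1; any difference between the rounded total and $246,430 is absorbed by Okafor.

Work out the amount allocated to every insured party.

Halvorsen: $37,369 | Nwosu: $53,512 | Okafor: $71,470 | Dube: $51,484 | Ferraro: $14,813 | Tam: $17,782

Total floor area = 22,243.
Raw shares: Halvorsen 3,373/22,243 × $246,430 = 37,369.44; Nwosu 4,830/22,243 × $246,430 = 53,511.53; Okafor 6,451/22,243 × $246,430 = 71,470.57; Dube 4,647/22,243 × $246,430 = 51,484.07; Ferraro 1,337/22,243 × $246,430 = 14,812.61; Tam 1,605/22,243 × $246,430 = 17,781.78.
After rounding ($1): Halvorsen $37,369; Nwosu $53,512; Okafor $71,471; Dube $51,484; Ferraro $14,813; Tam $17,782. Sum = $246,431.
Difference $246,430 − $246,431 = −$1 applied to Okafor: Okafor becomes $71,470.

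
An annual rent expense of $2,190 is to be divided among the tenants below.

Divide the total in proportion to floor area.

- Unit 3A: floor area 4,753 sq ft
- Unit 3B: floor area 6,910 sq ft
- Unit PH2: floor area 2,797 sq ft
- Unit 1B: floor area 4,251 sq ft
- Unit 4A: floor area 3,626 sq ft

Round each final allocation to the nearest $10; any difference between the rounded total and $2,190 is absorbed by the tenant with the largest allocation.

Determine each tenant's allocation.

Total floor area = 22,337.
Pro-rata amounts: Unit 3A 4,753/22,337 × $2,190 = 466.00; Unit 3B 6,910/22,337 × $2,190 = 677.48; Unit PH2 2,797/22,337 × $2,190 = 274.23; Unit 1B 4,251/22,337 × $2,190 = 416.78; Unit 4A 3,626/22,337 × $2,190 = 355.51.
Rounded to nearest $10: Unit 3A $470; Unit 3B $680; Unit PH2 $270; Unit 1B $420; Unit 4A $360. Sum = $2,200.
Difference $2,190 − $2,200 = −$10 applied to largest allocation (Unit 3B): Unit 3B becomes $670.

Unit 3A: $470; Unit 3B: $670; Unit PH2: $270; Unit 1B: $420; Unit 4A: $360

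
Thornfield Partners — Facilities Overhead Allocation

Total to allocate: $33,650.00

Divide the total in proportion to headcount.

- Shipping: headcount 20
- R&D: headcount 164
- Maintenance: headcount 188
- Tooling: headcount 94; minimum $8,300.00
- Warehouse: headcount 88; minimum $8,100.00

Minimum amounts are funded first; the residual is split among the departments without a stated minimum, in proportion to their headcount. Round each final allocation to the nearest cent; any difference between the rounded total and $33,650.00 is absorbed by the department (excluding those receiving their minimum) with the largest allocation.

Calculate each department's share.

Fund the minimums — Tooling $8,300.00; Warehouse $8,100.00. Balance $17,250.00.
Balance split over remaining headcount 372: Shipping 927.4194 → $927.42; R&D 7,604.8387 → $7,604.84; Maintenance 8,717.7419 → $8,717.74.

Shipping: $927.42 | R&D: $7,604.84 | Maintenance: $8,717.74 | Tooling: $8,300.00 | Warehouse: $8,100.00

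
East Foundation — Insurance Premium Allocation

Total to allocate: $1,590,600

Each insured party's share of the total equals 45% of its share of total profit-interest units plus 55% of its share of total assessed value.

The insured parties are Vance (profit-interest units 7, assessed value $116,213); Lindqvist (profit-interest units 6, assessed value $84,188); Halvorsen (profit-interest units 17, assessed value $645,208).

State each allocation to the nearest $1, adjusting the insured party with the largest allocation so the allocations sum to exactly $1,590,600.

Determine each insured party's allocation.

Profit-interest units total 30; assessed value total 845,609.
Blended shares (45% profit-interest units + 55% assessed value): Vance 0.1806; Lindqvist 0.1448; Halvorsen 0.6747.
Unrounded shares: Vance 287,241.88; Lindqvist 230,251.21; Halvorsen 1,073,106.91.
Rounded to nearest $1: Vance $287,242; Lindqvist $230,251; Halvorsen $1,073,107. Sum = $1,590,600.
Rounded total matches; no reconciliation needed.

Vance: $287,242 · Lindqvist: $230,251 · Halvorsen: $1,073,107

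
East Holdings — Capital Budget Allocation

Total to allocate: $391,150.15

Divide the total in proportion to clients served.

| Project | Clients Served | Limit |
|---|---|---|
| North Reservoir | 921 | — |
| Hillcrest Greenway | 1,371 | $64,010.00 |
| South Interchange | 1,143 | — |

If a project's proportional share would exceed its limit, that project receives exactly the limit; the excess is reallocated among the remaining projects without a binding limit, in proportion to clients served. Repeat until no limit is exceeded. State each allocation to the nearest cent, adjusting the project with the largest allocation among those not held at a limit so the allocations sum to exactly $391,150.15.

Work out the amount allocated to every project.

North Reservoir: $145,976.78; Hillcrest Greenway: $64,010.00; South Interchange: $181,163.37

Sum of clients served: 3,435.
Proportional shares (ignoring caps): North Reservoir 104,876.0664; Hillcrest Greenway 156,118.4441; South Interchange 130,155.6394.
Capped: Hillcrest Greenway ($64,010.00); remaining pool $327,140.15 reallocated over remaining clients served 2,064.
Redistributed shares: North Reservoir 145,976.7820 → $145,976.78; South Interchange 181,163.3680 → $181,163.37.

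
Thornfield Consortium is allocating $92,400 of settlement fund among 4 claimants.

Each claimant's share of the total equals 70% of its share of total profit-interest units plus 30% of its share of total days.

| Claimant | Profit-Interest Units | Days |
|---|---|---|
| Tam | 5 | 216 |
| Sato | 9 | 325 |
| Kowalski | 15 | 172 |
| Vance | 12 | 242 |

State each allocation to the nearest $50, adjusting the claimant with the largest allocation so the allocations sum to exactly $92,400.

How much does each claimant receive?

Tam: $14,150; Sato: $23,650; Kowalski: $28,650; Vance: $25,950

Totals — profit-interest units 41, days 955.
Blended shares (70% profit-interest units + 30% days): Tam 0.1532; Sato 0.2558; Kowalski 0.3101; Vance 0.2809.
Pro-rata amounts: Tam 14,157.46; Sato 23,631.56; Kowalski 28,655.92; Vance 25,955.07.
After rounding ($50): Tam $14,150; Sato $23,650; Kowalski $28,650; Vance $25,950. Sum = $92,400.
No rounding difference to absorb.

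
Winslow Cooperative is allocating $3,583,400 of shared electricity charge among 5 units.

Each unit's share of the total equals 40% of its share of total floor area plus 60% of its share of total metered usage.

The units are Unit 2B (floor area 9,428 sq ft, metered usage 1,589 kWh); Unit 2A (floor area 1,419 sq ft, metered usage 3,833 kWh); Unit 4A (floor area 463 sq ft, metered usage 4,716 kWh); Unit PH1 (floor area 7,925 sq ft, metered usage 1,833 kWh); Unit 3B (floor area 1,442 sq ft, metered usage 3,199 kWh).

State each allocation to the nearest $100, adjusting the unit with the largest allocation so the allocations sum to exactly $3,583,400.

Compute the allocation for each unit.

Totals — floor area 20,677, metered usage 15,170.
Combined weights (40% floor area + 60% metered usage): Unit 2B 0.2452; Unit 2A 0.1791; Unit 4A 0.1955; Unit PH1 0.2258; Unit 3B 0.1544.
Pro-rata amounts: Unit 2B 878,771.34; Unit 2A 641,617.22; Unit 4A 700,493.25; Unit PH1 809,163.23; Unit 3B 553,354.96.
After rounding ($100): Unit 2B $878,800; Unit 2A $641,600; Unit 4A $700,500; Unit PH1 $809,200; Unit 3B $553,400. Sum = $3,583,500.
Difference $3,583,400 − $3,583,500 = −$100 applied to largest allocation (Unit 2B): Unit 2B becomes $878,700.

Unit 2B: $878,700; Unit 2A: $641,600; Unit 4A: $700,500; Unit PH1: $809,200; Unit 3B: $553,400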